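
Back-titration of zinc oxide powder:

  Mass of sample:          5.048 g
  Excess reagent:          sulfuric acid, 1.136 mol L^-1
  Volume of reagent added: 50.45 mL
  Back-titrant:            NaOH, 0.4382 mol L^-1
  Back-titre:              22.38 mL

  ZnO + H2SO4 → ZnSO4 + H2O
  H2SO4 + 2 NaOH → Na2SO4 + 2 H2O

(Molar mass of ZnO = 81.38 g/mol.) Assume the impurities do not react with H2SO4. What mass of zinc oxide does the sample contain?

n(H2SO4) added = 0.05045 × 1.136 = 0.05731 mol
n(NaOH) used in back-titration = 0.02238 × 0.4382 = 9.807 × 10^-3 mol
From the 1:2 ratio, n(H2SO4) left over = 1/2 × 9.807 × 10^-3 = 4.903 × 10^-3 mol
n(H2SO4) consumed by analyte = 0.05731 − 4.903 × 10^-3 = 0.05241 mol
n(ZnO) = 0.05241 mol (1:1 ratio)
mass of ZnO = 0.05241 × 81.38 = 4.265 g

4.265 g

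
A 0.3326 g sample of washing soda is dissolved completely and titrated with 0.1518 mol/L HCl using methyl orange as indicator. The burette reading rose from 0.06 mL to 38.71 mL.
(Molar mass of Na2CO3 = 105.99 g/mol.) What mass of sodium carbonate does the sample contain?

0.3109 g

Na2CO3 + 2 HCl → 2 NaCl + H2O + CO2
n(HCl) = 0.03865 L × 0.1518 mol/L = 5.867 × 10^-3 mol
From the 1:2 ratio, n(Na2CO3) = 1/2 × 5.867 × 10^-3 = 2.934 × 10^-3 mol
mass of Na2CO3 = 2.934 × 10^-3 × 105.99 g/mol = 0.3109 g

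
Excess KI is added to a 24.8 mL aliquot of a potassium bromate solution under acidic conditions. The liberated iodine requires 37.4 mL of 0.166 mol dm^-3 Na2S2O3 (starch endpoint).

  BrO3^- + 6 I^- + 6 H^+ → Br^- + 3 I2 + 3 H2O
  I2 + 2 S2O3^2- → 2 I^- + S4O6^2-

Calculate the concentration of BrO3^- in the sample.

n(S2O3^2-) = 0.0374 × 0.166 = 6.21 × 10^-3 mol
n(I2) = n(S2O3^2-)/2 = 3.10 × 10^-3 mol
From the 1:3 ratio, n(BrO3^-) in the aliquot = 1/3 × 3.10 × 10^-3 = 1.03 × 10^-3 mol
[BrO3^-] = 1.03 × 10^-3 / 0.0248 = 0.0417 mol/L

0.0417 mol/L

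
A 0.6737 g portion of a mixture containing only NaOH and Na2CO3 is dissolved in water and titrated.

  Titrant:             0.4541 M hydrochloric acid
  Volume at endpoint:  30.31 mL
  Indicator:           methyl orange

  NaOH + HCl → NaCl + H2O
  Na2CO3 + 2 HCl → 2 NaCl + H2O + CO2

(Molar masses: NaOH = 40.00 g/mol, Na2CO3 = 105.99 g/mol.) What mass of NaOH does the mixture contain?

0.1715 g

n(HCl) = 0.03031 × 0.4541 = 0.01376 mol
Let x = n(NaOH), y = n(Na2CO3).
Titrant: 1x + 2y = 0.01376;  mass: 40.00x + 105.99y = 0.6737
Solving, x = 4.287 × 10^-3 mol, y = 4.738 × 10^-3 mol
mass of NaOH = 4.287 × 10^-3 × 40.00 = 0.1715 g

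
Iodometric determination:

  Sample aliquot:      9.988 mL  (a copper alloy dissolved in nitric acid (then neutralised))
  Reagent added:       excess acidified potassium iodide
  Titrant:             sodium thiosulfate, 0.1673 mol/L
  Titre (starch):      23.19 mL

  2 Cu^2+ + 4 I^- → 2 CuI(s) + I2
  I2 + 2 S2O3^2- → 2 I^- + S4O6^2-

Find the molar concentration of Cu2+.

n(S2O3^2-) = 0.02319 × 0.1673 = 3.880 × 10^-3 mol
n(I2) = n(S2O3^2-)/2 = 1.940 × 10^-3 mol
From the 2:1 ratio, n(Cu2+) in the aliquot = 2/1 × 1.940 × 10^-3 = 3.880 × 10^-3 mol
[Cu2+] = 3.880 × 10^-3 / 0.009988 = 0.3884 mol/L

0.3884 mol/L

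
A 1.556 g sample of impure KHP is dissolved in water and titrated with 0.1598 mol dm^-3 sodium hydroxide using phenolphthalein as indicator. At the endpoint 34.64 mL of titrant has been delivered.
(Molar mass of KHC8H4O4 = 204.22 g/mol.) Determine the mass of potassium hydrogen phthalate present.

KHC8H4O4 + NaOH → KNaC8H4O4 + H2O
n(NaOH) = 0.03464 L × 0.1598 mol/L = 5.535 × 10^-3 mol
n(KHC8H4O4) = 5.535 × 10^-3 mol (1:1 ratio)
mass of KHC8H4O4 = 5.535 × 10^-3 × 204.22 g/mol = 1.130 g

1.130 g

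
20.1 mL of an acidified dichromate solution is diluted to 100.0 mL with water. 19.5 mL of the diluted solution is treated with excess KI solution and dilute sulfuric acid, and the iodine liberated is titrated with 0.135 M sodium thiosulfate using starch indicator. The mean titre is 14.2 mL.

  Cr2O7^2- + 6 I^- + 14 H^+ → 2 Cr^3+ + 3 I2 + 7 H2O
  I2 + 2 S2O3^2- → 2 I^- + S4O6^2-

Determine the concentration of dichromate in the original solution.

0.0815 M

n(S2O3^2-) = 0.0142 × 0.135 = 1.92 × 10^-3 mol
n(I2) = n(S2O3^2-)/2 = 9.58 × 10^-4 mol
From the 1:3 ratio, n(Cr2O7^2-) in the aliquot = 1/3 × 9.58 × 10^-4 = 3.19 × 10^-4 mol
[Cr2O7^2-]_dilute = 3.19 × 10^-4 / 0.0195 = 0.0164 mol/L
[Cr2O7^2-]_original = 0.0164 × 100.0/20.1 = 0.0815 mol/L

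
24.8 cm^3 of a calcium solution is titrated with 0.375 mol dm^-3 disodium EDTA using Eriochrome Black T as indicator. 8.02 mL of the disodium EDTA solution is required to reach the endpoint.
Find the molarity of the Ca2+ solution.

0.121 mol/L

Ca^2+ + EDTA^4- → [Ca(EDTA)]^2-
n(EDTA) = 0.00802 L × 0.375 mol/L = 3.01 × 10^-3 mol
n(Ca2+) = 3.01 × 10^-3 mol (1:1 mole ratio)
[Ca2+] = 3.01 × 10^-3 mol / 0.0248 L = 0.121 mol/L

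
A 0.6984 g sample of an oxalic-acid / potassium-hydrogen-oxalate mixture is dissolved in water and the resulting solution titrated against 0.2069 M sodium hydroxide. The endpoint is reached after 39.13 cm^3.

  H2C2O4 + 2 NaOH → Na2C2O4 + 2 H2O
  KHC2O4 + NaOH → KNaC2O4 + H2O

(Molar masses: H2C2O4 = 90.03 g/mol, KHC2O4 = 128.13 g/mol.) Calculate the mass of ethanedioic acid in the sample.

0.1836 g

n(NaOH) = 0.03913 × 0.2069 = 8.096 × 10^-3 mol
Let x = n(H2C2O4), y = n(KHC2O4).
Titrant: 2x + 1y = 8.096 × 10^-3;  mass: 90.03x + 128.13y = 0.6984
Solving, x = 2.039 × 10^-3 mol, y = 4.018 × 10^-3 mol
mass of H2C2O4 = 2.039 × 10^-3 × 90.03 = 0.1836 g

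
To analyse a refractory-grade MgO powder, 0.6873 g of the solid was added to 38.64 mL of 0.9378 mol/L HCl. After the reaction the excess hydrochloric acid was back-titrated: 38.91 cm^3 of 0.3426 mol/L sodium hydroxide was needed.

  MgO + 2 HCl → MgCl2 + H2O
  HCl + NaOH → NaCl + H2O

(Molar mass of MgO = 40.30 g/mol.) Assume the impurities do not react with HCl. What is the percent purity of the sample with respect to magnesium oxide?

67.16 %

n(HCl) added = 0.03864 × 0.9378 = 0.03624 mol
n(NaOH) used in back-titration = 0.03891 × 0.3426 = 0.01333 mol
n(HCl) left over = 0.01333 mol (1:1 ratio)
n(HCl) consumed by analyte = 0.03624 − 0.01333 = 0.02291 mol
From the 1:2 ratio, n(MgO) = 1/2 × 0.02291 = 0.01145 mol
mass of MgO = 0.01145 × 40.30 = 0.4616 g
% MgO = 0.4616 / 0.6873 × 100 = 67.16 %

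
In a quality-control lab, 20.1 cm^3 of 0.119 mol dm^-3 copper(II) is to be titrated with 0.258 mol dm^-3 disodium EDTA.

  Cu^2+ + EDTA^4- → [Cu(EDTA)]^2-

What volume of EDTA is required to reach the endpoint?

n(Cu2+) = 0.0201 L × 0.119 mol/L = 2.39 × 10^-3 mol
n(EDTA) = 2.39 × 10^-3 mol (1:1 stoichiometry)
V(EDTA) = 2.39 × 10^-3 mol / 0.258 mol/L = 0.00927 L = 9.27 mL

9.27 mL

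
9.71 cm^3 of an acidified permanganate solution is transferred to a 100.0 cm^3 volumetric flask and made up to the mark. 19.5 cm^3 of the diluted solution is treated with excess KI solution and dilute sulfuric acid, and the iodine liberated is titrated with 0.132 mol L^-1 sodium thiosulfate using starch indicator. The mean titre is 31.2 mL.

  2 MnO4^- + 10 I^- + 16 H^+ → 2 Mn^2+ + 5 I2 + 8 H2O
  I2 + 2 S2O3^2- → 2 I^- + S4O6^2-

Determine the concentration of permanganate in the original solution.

n(S2O3^2-) = 0.0312 × 0.132 = 4.12 × 10^-3 mol
n(I2) = n(S2O3^2-)/2 = 2.06 × 10^-3 mol
From the 2:5 ratio, n(MnO4^-) in the aliquot = 2/5 × 2.06 × 10^-3 = 8.24 × 10^-4 mol
[MnO4^-]_dilute = 8.24 × 10^-4 / 0.0195 = 0.0422 mol/L
[MnO4^-]_original = 0.0422 × 100.0/9.71 = 0.435 mol/L

0.435 mol/L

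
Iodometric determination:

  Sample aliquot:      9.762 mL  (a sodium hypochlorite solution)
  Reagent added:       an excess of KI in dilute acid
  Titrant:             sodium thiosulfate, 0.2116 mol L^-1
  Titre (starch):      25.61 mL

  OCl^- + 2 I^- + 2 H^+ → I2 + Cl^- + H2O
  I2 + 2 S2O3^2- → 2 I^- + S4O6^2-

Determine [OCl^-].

n(S2O3^2-) = 0.02561 × 0.2116 = 5.419 × 10^-3 mol
n(I2) = n(S2O3^2-)/2 = 2.710 × 10^-3 mol
n(OCl^-) in the aliquot = 2.710 × 10^-3 mol (1:1 ratio)
[OCl^-] = 2.710 × 10^-3 / 0.009762 = 0.2776 mol/L

0.2776 mol/L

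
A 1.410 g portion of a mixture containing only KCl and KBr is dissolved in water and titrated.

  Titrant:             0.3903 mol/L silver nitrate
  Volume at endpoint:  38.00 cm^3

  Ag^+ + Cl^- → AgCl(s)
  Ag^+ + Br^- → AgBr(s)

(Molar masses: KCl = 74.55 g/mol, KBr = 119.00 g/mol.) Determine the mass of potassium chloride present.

0.5953 g

n(AgNO3) = 0.03800 × 0.3903 = 0.01483 mol
Let x = n(KCl), y = n(KBr).
Titrant: 1x + 1y = 0.01483;  mass: 74.55x + 119.00y = 1.410
Solving, x = 7.985 × 10^-3 mol, y = 6.846 × 10^-3 mol
mass of KCl = 7.985 × 10^-3 × 74.55 = 0.5953 g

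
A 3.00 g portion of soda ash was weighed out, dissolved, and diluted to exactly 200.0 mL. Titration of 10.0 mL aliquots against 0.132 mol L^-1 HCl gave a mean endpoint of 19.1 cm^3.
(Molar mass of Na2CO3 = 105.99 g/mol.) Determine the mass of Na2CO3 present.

2.67 g

Na2CO3 + 2 HCl → 2 NaCl + H2O + CO2
n(HCl) per titration = 0.0191 × 0.132 = 2.52 × 10^-3 mol
From the 1:2 ratio, n(Na2CO3) in each aliquot = 1/2 × 2.52 × 10^-3 = 1.26 × 10^-3 mol
n(Na2CO3) in the whole flask = 1.26 × 10^-3 × 200.0/10.0 = 0.0252 mol
mass of Na2CO3 = 0.0252 × 105.99 = 2.67 g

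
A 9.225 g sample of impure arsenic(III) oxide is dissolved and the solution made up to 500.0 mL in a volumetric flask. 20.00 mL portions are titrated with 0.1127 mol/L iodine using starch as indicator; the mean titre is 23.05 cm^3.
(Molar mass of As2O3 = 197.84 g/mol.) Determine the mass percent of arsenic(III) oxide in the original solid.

69.64 %

As2O3 + 2 I2 + 2 H2O → As2O5 + 4 HI
n(I2) per titration = 0.02305 × 0.1127 = 2.598 × 10^-3 mol
From the 1:2 ratio, n(As2O3) in each aliquot = 1/2 × 2.598 × 10^-3 = 1.299 × 10^-3 mol
n(As2O3) in the whole flask = 1.299 × 10^-3 × 500.0/20.00 = 0.03247 mol
mass of As2O3 = 0.03247 × 197.84 = 6.424 g
% As2O3 = 6.424 / 9.225 × 100 = 69.64 %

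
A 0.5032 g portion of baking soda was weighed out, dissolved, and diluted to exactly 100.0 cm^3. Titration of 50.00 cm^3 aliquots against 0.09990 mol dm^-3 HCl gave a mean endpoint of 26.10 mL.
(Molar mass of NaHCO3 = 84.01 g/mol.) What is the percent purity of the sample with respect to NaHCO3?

NaHCO3 + HCl → NaCl + H2O + CO2
n(HCl) per titration = 0.02610 × 0.09990 = 2.607 × 10^-3 mol
n(NaHCO3) in each aliquot = 2.607 × 10^-3 mol (1:1 ratio)
n(NaHCO3) in the whole flask = 2.607 × 10^-3 × 100.0/50.00 = 5.215 × 10^-3 mol
mass of NaHCO3 = 5.215 × 10^-3 × 84.01 = 0.4381 g
% NaHCO3 = 0.4381 / 0.5032 × 100 = 87.06 %

87.06 %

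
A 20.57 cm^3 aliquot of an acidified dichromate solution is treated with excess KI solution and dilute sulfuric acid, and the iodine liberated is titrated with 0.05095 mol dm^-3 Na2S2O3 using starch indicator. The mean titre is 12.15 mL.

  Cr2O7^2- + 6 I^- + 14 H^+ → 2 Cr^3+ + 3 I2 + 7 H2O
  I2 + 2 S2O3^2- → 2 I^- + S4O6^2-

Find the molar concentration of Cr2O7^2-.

0.005016 mol/L

n(S2O3^2-) = 0.01215 × 0.05095 = 6.190 × 10^-4 mol
n(I2) = n(S2O3^2-)/2 = 3.095 × 10^-4 mol
From the 1:3 ratio, n(Cr2O7^2-) in the aliquot = 1/3 × 3.095 × 10^-4 = 1.032 × 10^-4 mol
[Cr2O7^2-] = 1.032 × 10^-4 / 0.02057 = 0.005016 mol/L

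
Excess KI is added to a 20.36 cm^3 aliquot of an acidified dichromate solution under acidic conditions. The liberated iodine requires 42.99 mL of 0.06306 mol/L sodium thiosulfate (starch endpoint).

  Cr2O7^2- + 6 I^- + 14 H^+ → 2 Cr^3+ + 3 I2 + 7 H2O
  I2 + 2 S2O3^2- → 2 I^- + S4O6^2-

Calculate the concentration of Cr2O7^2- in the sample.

n(S2O3^2-) = 0.04299 × 0.06306 = 2.711 × 10^-3 mol
n(I2) = n(S2O3^2-)/2 = 1.355 × 10^-3 mol
From the 1:3 ratio, n(Cr2O7^2-) in the aliquot = 1/3 × 1.355 × 10^-3 = 4.518 × 10^-4 mol
[Cr2O7^2-] = 4.518 × 10^-4 / 0.02036 = 0.02219 mol/L

0.02219 mol/L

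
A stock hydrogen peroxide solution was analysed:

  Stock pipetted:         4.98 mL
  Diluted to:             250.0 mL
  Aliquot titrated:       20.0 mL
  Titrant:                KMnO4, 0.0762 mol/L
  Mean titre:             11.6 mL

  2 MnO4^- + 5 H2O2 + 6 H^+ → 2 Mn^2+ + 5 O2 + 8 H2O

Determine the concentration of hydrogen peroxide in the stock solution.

n(KMnO4) = 0.0116 × 0.0762 = 8.84 × 10^-4 mol
From the 5:2 ratio, n(H2O2) in the aliquot = 5/2 × 8.84 × 10^-4 = 2.21 × 10^-3 mol
[H2O2]_dilute = 2.21 × 10^-3 / 0.0200 = 0.110 mol/L
Dilution factor = 250.0 / 4.98 = 50.20
[H2O2]_stock = 0.110 × 50.20 = 5.55 mol/L

5.55 mol/L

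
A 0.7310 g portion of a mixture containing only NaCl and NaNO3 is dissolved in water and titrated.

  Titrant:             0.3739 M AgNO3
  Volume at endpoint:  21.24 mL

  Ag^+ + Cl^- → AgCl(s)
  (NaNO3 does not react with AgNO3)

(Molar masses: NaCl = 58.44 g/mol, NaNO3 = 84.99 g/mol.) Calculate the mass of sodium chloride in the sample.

n(AgNO3) = 0.02124 × 0.3739 = 7.942 × 10^-3 mol
Let x = n(NaCl), y = n(NaNO3).
Titrant: 1x = 7.942 × 10^-3;  mass: 58.44x + 84.99y = 0.7310
Solving, x = 7.942 × 10^-3 mol, y = 3.140 × 10^-3 mol
mass of NaCl = 7.942 × 10^-3 × 58.44 = 0.4641 g

0.4641 g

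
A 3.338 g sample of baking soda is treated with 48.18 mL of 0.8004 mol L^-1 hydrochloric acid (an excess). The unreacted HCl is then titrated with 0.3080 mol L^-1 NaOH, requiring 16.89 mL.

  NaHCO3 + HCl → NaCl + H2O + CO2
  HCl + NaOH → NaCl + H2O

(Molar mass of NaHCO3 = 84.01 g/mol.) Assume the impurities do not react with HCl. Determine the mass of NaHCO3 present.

n(HCl) added = 0.04818 × 0.8004 = 0.03856 mol
n(NaOH) used in back-titration = 0.01689 × 0.3080 = 5.202 × 10^-3 mol
n(HCl) left over = 5.202 × 10^-3 mol (1:1 ratio)
n(HCl) consumed by analyte = 0.03856 − 5.202 × 10^-3 = 0.03336 mol
n(NaHCO3) = 0.03336 mol (1:1 ratio)
mass of NaHCO3 = 0.03336 × 84.01 = 2.803 g

2.803 g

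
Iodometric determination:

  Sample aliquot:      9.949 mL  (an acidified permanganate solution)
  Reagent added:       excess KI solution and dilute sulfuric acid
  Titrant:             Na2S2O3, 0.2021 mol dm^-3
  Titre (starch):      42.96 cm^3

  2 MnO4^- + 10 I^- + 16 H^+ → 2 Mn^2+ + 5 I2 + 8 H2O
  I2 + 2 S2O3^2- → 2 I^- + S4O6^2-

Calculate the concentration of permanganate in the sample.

n(S2O3^2-) = 0.04296 × 0.2021 = 8.682 × 10^-3 mol
n(I2) = n(S2O3^2-)/2 = 4.341 × 10^-3 mol
From the 2:5 ratio, n(MnO4^-) in the aliquot = 2/5 × 4.341 × 10^-3 = 1.736 × 10^-3 mol
[MnO4^-] = 1.736 × 10^-3 / 0.009949 = 0.1745 mol/L

0.1745 mol/L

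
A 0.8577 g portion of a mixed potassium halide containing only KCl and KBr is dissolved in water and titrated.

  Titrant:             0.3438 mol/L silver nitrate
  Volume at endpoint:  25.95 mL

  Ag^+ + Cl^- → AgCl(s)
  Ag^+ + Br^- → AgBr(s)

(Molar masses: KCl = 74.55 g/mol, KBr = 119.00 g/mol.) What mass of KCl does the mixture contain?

0.3421 g

n(AgNO3) = 0.02595 × 0.3438 = 8.922 × 10^-3 mol
Let x = n(KCl), y = n(KBr).
Titrant: 1x + 1y = 8.922 × 10^-3;  mass: 74.55x + 119.00y = 0.8577
Solving, x = 4.589 × 10^-3 mol, y = 4.333 × 10^-3 mol
mass of KCl = 4.589 × 10^-3 × 74.55 = 0.3421 g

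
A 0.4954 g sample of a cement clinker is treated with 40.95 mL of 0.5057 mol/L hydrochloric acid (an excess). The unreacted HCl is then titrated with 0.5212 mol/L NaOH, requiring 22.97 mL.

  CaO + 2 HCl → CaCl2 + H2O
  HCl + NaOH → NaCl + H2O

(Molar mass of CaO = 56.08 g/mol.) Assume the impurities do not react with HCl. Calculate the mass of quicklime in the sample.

0.2450 g

n(HCl) added = 0.04095 × 0.5057 = 0.02071 mol
n(NaOH) used in back-titration = 0.02297 × 0.5212 = 0.01197 mol
n(HCl) left over = 0.01197 mol (1:1 ratio)
n(HCl) consumed by analyte = 0.02071 − 0.01197 = 8.736 × 10^-3 mol
From the 1:2 ratio, n(CaO) = 1/2 × 8.736 × 10^-3 = 4.368 × 10^-3 mol
mass of CaO = 4.368 × 10^-3 × 56.08 = 0.2450 g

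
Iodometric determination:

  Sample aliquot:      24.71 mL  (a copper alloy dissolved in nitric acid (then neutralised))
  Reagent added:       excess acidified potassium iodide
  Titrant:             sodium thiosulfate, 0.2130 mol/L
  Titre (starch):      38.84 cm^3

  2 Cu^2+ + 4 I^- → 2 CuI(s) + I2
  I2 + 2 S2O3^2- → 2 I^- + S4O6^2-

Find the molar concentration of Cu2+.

0.3348 mol/L

n(S2O3^2-) = 0.03884 × 0.2130 = 8.273 × 10^-3 mol
n(I2) = n(S2O3^2-)/2 = 4.136 × 10^-3 mol
From the 2:1 ratio, n(Cu2+) in the aliquot = 2/1 × 4.136 × 10^-3 = 8.273 × 10^-3 mol
[Cu2+] = 8.273 × 10^-3 / 0.02471 = 0.3348 mol/L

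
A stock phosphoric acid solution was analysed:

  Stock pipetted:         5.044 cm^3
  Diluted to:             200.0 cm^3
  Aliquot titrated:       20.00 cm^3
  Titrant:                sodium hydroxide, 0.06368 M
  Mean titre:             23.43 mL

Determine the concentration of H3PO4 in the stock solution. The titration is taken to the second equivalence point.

H3PO4 + 2 NaOH → Na2HPO4 + 2 H2O
n(NaOH) = 0.02343 × 0.06368 = 1.492 × 10^-3 mol
From the 1:2 ratio, n(H3PO4) in the aliquot = 1/2 × 1.492 × 10^-3 = 7.460 × 10^-4 mol
[H3PO4]_dilute = 7.460 × 10^-4 / 0.02000 = 0.03730 mol/L
Dilution factor = 200.0 / 5.044 = 39.65
[H3PO4]_stock = 0.03730 × 39.65 = 1.479 mol/L

1.479 M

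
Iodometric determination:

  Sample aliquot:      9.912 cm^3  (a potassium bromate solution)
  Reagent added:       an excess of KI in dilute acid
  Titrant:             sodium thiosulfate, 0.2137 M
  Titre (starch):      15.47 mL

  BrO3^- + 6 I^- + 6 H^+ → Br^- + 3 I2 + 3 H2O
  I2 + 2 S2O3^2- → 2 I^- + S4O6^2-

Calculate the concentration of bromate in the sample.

0.05559 M

n(S2O3^2-) = 0.01547 × 0.2137 = 3.306 × 10^-3 mol
n(I2) = n(S2O3^2-)/2 = 1.653 × 10^-3 mol
From the 1:3 ratio, n(BrO3^-) in the aliquot = 1/3 × 1.653 × 10^-3 = 5.510 × 10^-4 mol
[BrO3^-] = 5.510 × 10^-4 / 0.009912 = 0.05559 mol/L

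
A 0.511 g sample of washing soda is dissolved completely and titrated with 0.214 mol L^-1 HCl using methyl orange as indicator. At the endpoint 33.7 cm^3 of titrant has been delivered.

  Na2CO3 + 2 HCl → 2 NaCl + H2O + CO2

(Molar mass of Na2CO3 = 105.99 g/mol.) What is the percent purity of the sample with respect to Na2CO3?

74.8 %

n(HCl) = 0.0337 L × 0.214 mol/L = 7.21 × 10^-3 mol
From the 1:2 ratio, n(Na2CO3) = 1/2 × 7.21 × 10^-3 = 3.61 × 10^-3 mol
mass of Na2CO3 = 3.61 × 10^-3 × 105.99 g/mol = 0.382 g
% Na2CO3 = 0.382 / 0.511 × 100 = 74.8 %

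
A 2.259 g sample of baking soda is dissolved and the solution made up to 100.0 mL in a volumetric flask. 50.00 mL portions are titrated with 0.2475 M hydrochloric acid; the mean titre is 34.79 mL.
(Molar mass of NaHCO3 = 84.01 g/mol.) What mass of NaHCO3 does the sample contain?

1.447 g

NaHCO3 + HCl → NaCl + H2O + CO2
n(HCl) per titration = 0.03479 × 0.2475 = 8.611 × 10^-3 mol
n(NaHCO3) in each aliquot = 8.611 × 10^-3 mol (1:1 ratio)
n(NaHCO3) in the whole flask = 8.611 × 10^-3 × 100.0/50.00 = 0.01722 mol
mass of NaHCO3 = 0.01722 × 84.01 = 1.447 g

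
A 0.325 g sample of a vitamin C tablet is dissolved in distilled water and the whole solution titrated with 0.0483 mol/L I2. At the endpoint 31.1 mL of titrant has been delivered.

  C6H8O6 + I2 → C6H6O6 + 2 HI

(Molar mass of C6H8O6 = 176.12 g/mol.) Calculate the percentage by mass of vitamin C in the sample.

81.4 %

n(I2) = 0.0311 L × 0.0483 mol/L = 1.50 × 10^-3 mol
n(C6H8O6) = 1.50 × 10^-3 mol (1:1 ratio)
mass of C6H8O6 = 1.50 × 10^-3 × 176.12 g/mol = 0.265 g
% C6H8O6 = 0.265 / 0.325 × 100 = 81.4 %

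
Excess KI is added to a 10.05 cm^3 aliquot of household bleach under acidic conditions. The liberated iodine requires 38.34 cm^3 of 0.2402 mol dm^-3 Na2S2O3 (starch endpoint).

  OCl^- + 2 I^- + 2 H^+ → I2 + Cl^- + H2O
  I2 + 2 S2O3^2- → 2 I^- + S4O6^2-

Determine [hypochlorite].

n(S2O3^2-) = 0.03834 × 0.2402 = 9.209 × 10^-3 mol
n(I2) = n(S2O3^2-)/2 = 4.605 × 10^-3 mol
n(OCl^-) in the aliquot = 4.605 × 10^-3 mol (1:1 ratio)
[OCl^-] = 4.605 × 10^-3 / 0.01005 = 0.4582 mol/L

0.4582 mol/L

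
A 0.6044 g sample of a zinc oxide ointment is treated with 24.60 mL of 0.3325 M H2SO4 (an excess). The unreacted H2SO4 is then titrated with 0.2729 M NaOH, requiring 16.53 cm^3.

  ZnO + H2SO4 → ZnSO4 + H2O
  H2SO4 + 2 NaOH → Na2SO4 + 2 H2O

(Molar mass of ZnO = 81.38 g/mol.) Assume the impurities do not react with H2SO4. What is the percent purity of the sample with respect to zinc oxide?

n(H2SO4) added = 0.02460 × 0.3325 = 8.180 × 10^-3 mol
n(NaOH) used in back-titration = 0.01653 × 0.2729 = 4.511 × 10^-3 mol
From the 1:2 ratio, n(H2SO4) left over = 1/2 × 4.511 × 10^-3 = 2.256 × 10^-3 mol
n(H2SO4) consumed by analyte = 8.180 × 10^-3 − 2.256 × 10^-3 = 5.924 × 10^-3 mol
n(ZnO) = 5.924 × 10^-3 mol (1:1 ratio)
mass of ZnO = 5.924 × 10^-3 × 81.38 = 0.4821 g
% ZnO = 0.4821 / 0.6044 × 100 = 79.76 %

79.76 %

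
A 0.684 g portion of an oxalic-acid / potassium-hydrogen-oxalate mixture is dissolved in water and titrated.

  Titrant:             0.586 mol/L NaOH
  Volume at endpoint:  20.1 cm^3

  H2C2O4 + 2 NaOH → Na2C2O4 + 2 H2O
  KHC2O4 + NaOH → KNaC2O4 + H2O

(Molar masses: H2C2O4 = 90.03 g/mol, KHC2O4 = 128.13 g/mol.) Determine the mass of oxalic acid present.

n(NaOH) = 0.0201 × 0.586 = 0.0118 mol
Let x = n(H2C2O4), y = n(KHC2O4).
Titrant: 2x + 1y = 0.0118;  mass: 90.03x + 128.13y = 0.684
Solving, x = 4.96 × 10^-3 mol, y = 1.85 × 10^-3 mol
mass of H2C2O4 = 4.96 × 10^-3 × 90.03 = 0.447 g

0.447 g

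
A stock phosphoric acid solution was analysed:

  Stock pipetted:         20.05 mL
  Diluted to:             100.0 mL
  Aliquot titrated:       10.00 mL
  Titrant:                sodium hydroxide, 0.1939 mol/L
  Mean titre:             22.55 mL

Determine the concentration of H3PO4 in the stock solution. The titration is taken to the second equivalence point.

1.090 mol/L

H3PO4 + 2 NaOH → Na2HPO4 + 2 H2O
n(NaOH) = 0.02255 × 0.1939 = 4.372 × 10^-3 mol
From the 1:2 ratio, n(H3PO4) in the aliquot = 1/2 × 4.372 × 10^-3 = 2.186 × 10^-3 mol
[H3PO4]_dilute = 2.186 × 10^-3 / 0.01000 = 0.2186 mol/L
Dilution factor = 100.0 / 20.05 = 4.988
[H3PO4]_stock = 0.2186 × 4.988 = 1.090 mol/L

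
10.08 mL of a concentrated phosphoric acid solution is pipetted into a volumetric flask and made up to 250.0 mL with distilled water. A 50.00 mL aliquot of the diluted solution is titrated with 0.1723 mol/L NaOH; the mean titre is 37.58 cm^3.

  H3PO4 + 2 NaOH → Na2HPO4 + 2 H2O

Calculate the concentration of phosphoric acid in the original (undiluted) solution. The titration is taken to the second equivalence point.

1.606 mol/L

n(NaOH) = 0.03758 × 0.1723 = 6.475 × 10^-3 mol
From the 1:2 ratio, n(H3PO4) in the aliquot = 1/2 × 6.475 × 10^-3 = 3.238 × 10^-3 mol
[H3PO4]_dilute = 3.238 × 10^-3 / 0.05000 = 0.06475 mol/L
Dilution factor = 250.0 / 10.08 = 24.80
[H3PO4]_stock = 0.06475 × 24.80 = 1.606 mol/L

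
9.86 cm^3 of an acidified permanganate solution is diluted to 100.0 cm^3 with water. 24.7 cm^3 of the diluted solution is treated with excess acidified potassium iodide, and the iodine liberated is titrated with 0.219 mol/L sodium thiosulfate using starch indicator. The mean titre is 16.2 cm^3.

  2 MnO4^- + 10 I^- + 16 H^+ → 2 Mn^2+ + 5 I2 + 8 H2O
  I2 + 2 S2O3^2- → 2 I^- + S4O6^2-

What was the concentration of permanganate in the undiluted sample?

n(S2O3^2-) = 0.0162 × 0.219 = 3.55 × 10^-3 mol
n(I2) = n(S2O3^2-)/2 = 1.77 × 10^-3 mol
From the 2:5 ratio, n(MnO4^-) in the aliquot = 2/5 × 1.77 × 10^-3 = 7.10 × 10^-4 mol
[MnO4^-]_dilute = 7.10 × 10^-4 / 0.0247 = 0.0287 mol/L
[MnO4^-]_original = 0.0287 × 100.0/9.86 = 0.291 mol/L

0.291 mol/L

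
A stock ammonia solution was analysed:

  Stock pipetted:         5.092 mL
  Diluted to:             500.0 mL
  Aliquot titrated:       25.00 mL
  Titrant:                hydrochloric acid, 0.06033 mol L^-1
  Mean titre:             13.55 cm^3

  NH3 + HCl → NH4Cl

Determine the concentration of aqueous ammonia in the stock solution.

3.211 mol/L

n(HCl) = 0.01355 × 0.06033 = 8.175 × 10^-4 mol
n(NH3) in the aliquot = 8.175 × 10^-4 mol (1:1 ratio)
[NH3]_dilute = 8.175 × 10^-4 / 0.02500 = 0.03270 mol/L
Dilution factor = 500.0 / 5.092 = 98.19
[NH3]_stock = 0.03270 × 98.19 = 3.211 mol/L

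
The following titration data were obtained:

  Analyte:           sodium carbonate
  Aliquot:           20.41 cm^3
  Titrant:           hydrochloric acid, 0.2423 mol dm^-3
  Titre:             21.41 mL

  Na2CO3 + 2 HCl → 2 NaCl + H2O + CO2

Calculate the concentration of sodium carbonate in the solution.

0.1271 mol/L

n(HCl) = 0.02141 L × 0.2423 mol/L = 5.188 × 10^-3 mol
From the 1:2 mole ratio, n(Na2CO3) = 1/2 × 5.188 × 10^-3 = 2.594 × 10^-3 mol
[Na2CO3] = 2.594 × 10^-3 mol / 0.02041 L = 0.1271 mol/L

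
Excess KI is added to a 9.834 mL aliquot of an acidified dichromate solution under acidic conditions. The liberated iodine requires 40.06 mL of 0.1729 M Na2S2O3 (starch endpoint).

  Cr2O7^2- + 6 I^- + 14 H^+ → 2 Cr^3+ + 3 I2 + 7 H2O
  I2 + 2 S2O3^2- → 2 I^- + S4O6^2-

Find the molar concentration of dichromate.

n(S2O3^2-) = 0.04006 × 0.1729 = 6.926 × 10^-3 mol
n(I2) = n(S2O3^2-)/2 = 3.463 × 10^-3 mol
From the 1:3 ratio, n(Cr2O7^2-) in the aliquot = 1/3 × 3.463 × 10^-3 = 1.154 × 10^-3 mol
[Cr2O7^2-] = 1.154 × 10^-3 / 0.009834 = 0.1174 mol/L

0.1174 M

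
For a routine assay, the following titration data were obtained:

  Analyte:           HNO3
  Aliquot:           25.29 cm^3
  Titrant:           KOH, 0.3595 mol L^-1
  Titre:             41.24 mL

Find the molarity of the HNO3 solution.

0.5862 mol/L

HNO3 + KOH → KNO3 + H2O
n(KOH) = 0.04124 L × 0.3595 mol/L = 0.01483 mol
n(HNO3) = 0.01483 mol (1:1 mole ratio)
[HNO3] = 0.01483 mol / 0.02529 L = 0.5862 mol/L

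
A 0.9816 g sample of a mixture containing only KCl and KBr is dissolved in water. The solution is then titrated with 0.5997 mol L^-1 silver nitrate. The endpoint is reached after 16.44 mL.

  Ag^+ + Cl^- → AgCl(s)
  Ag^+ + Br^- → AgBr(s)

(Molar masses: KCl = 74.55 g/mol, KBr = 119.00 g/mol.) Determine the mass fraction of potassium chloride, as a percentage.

n(AgNO3) = 0.01644 × 0.5997 = 9.859 × 10^-3 mol
Let x = n(KCl), y = n(KBr).
Titrant: 1x + 1y = 9.859 × 10^-3;  mass: 74.55x + 119.00y = 0.9816
Solving, x = 4.311 × 10^-3 mol, y = 5.548 × 10^-3 mol
mass of KCl = 4.311 × 10^-3 × 74.55 = 0.3214 g
% KCl = 0.3214 / 0.9816 × 100 = 32.74 %

32.74 %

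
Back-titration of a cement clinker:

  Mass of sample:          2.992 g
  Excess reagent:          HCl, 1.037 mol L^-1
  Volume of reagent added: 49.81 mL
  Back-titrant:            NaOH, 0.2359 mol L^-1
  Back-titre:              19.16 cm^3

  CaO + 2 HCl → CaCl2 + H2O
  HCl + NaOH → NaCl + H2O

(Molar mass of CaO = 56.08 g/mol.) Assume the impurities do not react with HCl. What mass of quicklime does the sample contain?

1.322 g

n(HCl) added = 0.04981 × 1.037 = 0.05165 mol
n(NaOH) used in back-titration = 0.01916 × 0.2359 = 4.520 × 10^-3 mol
n(HCl) left over = 4.520 × 10^-3 mol (1:1 ratio)
n(HCl) consumed by analyte = 0.05165 − 4.520 × 10^-3 = 0.04713 mol
From the 1:2 ratio, n(CaO) = 1/2 × 0.04713 = 0.02357 mol
mass of CaO = 0.02357 × 56.08 = 1.322 g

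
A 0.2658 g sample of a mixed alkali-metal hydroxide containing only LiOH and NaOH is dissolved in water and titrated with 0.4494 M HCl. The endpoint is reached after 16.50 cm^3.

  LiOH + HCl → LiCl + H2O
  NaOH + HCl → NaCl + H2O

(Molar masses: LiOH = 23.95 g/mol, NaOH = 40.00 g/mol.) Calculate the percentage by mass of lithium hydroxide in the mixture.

n(HCl) = 0.01650 × 0.4494 = 7.415 × 10^-3 mol
Let x = n(LiOH), y = n(NaOH).
Titrant: 1x + 1y = 7.415 × 10^-3;  mass: 23.95x + 40.00y = 0.2658
Solving, x = 1.919 × 10^-3 mol, y = 5.496 × 10^-3 mol
mass of LiOH = 1.919 × 10^-3 × 23.95 = 0.04597 g
% LiOH = 0.04597 / 0.2658 × 100 = 17.29 %

17.29 %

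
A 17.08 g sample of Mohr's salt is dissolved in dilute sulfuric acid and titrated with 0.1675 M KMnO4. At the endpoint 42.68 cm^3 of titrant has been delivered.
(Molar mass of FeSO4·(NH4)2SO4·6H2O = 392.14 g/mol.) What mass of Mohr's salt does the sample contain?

14.02 g

MnO4^- + 5 Fe^2+ + 8 H^+ → Mn^2+ + 5 Fe^3+ + 4 H2O
n(KMnO4) = 0.04268 L × 0.1675 mol/L = 7.149 × 10^-3 mol
From the 5:1 ratio, n(FeSO4·(NH4)2SO4·6H2O) = 5/1 × 7.149 × 10^-3 = 0.03574 mol
mass of FeSO4·(NH4)2SO4·6H2O = 0.03574 × 392.14 g/mol = 14.02 g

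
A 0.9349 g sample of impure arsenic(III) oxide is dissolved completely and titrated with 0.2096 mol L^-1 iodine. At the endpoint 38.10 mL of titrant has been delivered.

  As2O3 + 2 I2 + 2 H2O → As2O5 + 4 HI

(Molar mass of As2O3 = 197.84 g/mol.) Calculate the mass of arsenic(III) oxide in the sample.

0.7900 g

n(I2) = 0.03810 L × 0.2096 mol/L = 7.986 × 10^-3 mol
From the 1:2 ratio, n(As2O3) = 1/2 × 7.986 × 10^-3 = 3.993 × 10^-3 mol
mass of As2O3 = 3.993 × 10^-3 × 197.84 g/mol = 0.7900 g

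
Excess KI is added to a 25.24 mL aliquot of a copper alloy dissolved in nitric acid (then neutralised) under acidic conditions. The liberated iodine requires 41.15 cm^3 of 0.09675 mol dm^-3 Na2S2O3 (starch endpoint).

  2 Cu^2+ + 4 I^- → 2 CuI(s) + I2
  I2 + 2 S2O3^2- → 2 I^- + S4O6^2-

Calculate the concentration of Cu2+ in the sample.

n(S2O3^2-) = 0.04115 × 0.09675 = 3.981 × 10^-3 mol
n(I2) = n(S2O3^2-)/2 = 1.991 × 10^-3 mol
From the 2:1 ratio, n(Cu2+) in the aliquot = 2/1 × 1.991 × 10^-3 = 3.981 × 10^-3 mol
[Cu2+] = 3.981 × 10^-3 / 0.02524 = 0.1577 mol/L

0.1577 mol/L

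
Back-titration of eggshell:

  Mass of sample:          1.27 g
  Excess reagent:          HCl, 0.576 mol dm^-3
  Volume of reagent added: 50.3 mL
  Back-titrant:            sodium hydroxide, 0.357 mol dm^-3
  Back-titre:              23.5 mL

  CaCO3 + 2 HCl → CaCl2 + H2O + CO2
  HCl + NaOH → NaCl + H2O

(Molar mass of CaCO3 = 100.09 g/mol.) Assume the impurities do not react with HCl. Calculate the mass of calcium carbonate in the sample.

n(HCl) added = 0.0503 × 0.576 = 0.0290 mol
n(NaOH) used in back-titration = 0.0235 × 0.357 = 8.39 × 10^-3 mol
n(HCl) left over = 8.39 × 10^-3 mol (1:1 ratio)
n(HCl) consumed by analyte = 0.0290 − 8.39 × 10^-3 = 0.0206 mol
From the 1:2 ratio, n(CaCO3) = 1/2 × 0.0206 = 0.0103 mol
mass of CaCO3 = 0.0103 × 100.09 = 1.03 g

1.03 g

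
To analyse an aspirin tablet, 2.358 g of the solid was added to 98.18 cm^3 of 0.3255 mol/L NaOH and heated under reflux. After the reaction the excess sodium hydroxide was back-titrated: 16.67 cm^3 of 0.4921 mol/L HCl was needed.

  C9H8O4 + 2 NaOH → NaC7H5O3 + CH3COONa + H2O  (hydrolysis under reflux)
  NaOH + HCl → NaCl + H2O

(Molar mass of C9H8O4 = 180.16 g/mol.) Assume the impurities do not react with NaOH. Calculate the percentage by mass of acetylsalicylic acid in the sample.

90.75 %

n(NaOH) added = 0.09818 × 0.3255 = 0.03196 mol
n(HCl) used in back-titration = 0.01667 × 0.4921 = 8.203 × 10^-3 mol
n(NaOH) left over = 8.203 × 10^-3 mol (1:1 ratio)
n(NaOH) consumed by analyte = 0.03196 − 8.203 × 10^-3 = 0.02375 mol
From the 1:2 ratio, n(C9H8O4) = 1/2 × 0.02375 = 0.01188 mol
mass of C9H8O4 = 0.01188 × 180.16 = 2.140 g
% C9H8O4 = 2.140 / 2.358 × 100 = 90.75 %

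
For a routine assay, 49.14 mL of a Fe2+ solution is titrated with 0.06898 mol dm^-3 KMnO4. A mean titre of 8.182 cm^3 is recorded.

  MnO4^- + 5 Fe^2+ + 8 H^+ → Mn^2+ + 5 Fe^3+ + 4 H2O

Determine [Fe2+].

n(KMnO4) = 0.008182 L × 0.06898 mol/L = 5.644 × 10^-4 mol
From the 5:1 mole ratio, n(Fe2+) = 5/1 × 5.644 × 10^-4 = 2.822 × 10^-3 mol
[Fe2+] = 2.822 × 10^-3 mol / 0.04914 L = 0.05743 mol/L

0.05743 mol/L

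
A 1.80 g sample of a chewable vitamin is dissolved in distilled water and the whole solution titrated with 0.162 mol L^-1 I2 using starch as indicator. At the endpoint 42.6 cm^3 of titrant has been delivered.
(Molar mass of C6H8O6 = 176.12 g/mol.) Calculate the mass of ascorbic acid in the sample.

1.22 g

C6H8O6 + I2 → C6H6O6 + 2 HI
n(I2) = 0.0426 L × 0.162 mol/L = 6.90 × 10^-3 mol
n(C6H8O6) = 6.90 × 10^-3 mol (1:1 ratio)
mass of C6H8O6 = 6.90 × 10^-3 × 176.12 g/mol = 1.22 g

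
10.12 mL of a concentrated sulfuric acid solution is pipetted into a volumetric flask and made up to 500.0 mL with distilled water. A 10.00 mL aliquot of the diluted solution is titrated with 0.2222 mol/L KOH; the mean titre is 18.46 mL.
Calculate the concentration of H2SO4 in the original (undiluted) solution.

10.13 mol/L

H2SO4 + 2 KOH → K2SO4 + 2 H2O
n(KOH) = 0.01846 × 0.2222 = 4.102 × 10^-3 mol
From the 1:2 ratio, n(H2SO4) in the aliquot = 1/2 × 4.102 × 10^-3 = 2.051 × 10^-3 mol
[H2SO4]_dilute = 2.051 × 10^-3 / 0.01000 = 0.2051 mol/L
Dilution factor = 500.0 / 10.12 = 49.41
[H2SO4]_stock = 0.2051 × 49.41 = 10.13 mol/L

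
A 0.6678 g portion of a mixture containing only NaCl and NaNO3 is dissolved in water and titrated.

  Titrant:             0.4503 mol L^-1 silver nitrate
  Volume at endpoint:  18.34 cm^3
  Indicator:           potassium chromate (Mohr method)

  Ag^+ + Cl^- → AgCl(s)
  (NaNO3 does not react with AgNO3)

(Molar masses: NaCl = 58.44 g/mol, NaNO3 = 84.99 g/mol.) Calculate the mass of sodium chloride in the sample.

0.4826 g

n(AgNO3) = 0.01834 × 0.4503 = 8.259 × 10^-3 mol
Let x = n(NaCl), y = n(NaNO3).
Titrant: 1x = 8.259 × 10^-3;  mass: 58.44x + 84.99y = 0.6678
Solving, x = 8.259 × 10^-3 mol, y = 2.179 × 10^-3 mol
mass of NaCl = 8.259 × 10^-3 × 58.44 = 0.4826 g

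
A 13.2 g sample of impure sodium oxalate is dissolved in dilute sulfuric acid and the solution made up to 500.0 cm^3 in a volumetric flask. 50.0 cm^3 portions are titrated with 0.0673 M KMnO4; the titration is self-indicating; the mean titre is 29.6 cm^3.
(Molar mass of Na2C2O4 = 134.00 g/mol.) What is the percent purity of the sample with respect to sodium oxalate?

50.6 %

2 MnO4^- + 5 C2O4^2- + 16 H^+ → 2 Mn^2+ + 10 CO2 + 8 H2O
n(KMnO4) per titration = 0.0296 × 0.0673 = 1.99 × 10^-3 mol
From the 5:2 ratio, n(Na2C2O4) in each aliquot = 5/2 × 1.99 × 10^-3 = 4.98 × 10^-3 mol
n(Na2C2O4) in the whole flask = 4.98 × 10^-3 × 500.0/50.0 = 0.0498 mol
mass of Na2C2O4 = 0.0498 × 134.00 = 6.67 g
% Na2C2O4 = 6.67 / 13.2 × 100 = 50.6 %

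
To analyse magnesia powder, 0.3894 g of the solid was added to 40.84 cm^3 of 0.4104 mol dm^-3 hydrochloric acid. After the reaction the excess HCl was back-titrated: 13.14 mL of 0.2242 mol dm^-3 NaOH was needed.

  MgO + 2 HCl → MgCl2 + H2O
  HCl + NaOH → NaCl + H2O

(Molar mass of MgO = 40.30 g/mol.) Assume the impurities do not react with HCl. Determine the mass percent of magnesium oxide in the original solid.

n(HCl) added = 0.04084 × 0.4104 = 0.01676 mol
n(NaOH) used in back-titration = 0.01314 × 0.2242 = 2.946 × 10^-3 mol
n(HCl) left over = 2.946 × 10^-3 mol (1:1 ratio)
n(HCl) consumed by analyte = 0.01676 − 2.946 × 10^-3 = 0.01381 mol
From the 1:2 ratio, n(MgO) = 1/2 × 0.01381 = 6.907 × 10^-3 mol
mass of MgO = 6.907 × 10^-3 × 40.30 = 0.2784 g
% MgO = 0.2784 / 0.3894 × 100 = 71.49 %

71.49 %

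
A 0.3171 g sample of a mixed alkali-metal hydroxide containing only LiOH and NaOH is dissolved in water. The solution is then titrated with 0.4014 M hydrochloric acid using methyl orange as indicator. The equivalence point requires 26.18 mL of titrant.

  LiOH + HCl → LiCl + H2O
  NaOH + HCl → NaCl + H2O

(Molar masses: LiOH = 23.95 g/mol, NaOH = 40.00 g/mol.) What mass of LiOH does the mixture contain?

0.1541 g

n(HCl) = 0.02618 × 0.4014 = 0.01051 mol
Let x = n(LiOH), y = n(NaOH).
Titrant: 1x + 1y = 0.01051;  mass: 23.95x + 40.00y = 0.3171
Solving, x = 6.433 × 10^-3 mol, y = 4.076 × 10^-3 mol
mass of LiOH = 6.433 × 10^-3 × 23.95 = 0.1541 g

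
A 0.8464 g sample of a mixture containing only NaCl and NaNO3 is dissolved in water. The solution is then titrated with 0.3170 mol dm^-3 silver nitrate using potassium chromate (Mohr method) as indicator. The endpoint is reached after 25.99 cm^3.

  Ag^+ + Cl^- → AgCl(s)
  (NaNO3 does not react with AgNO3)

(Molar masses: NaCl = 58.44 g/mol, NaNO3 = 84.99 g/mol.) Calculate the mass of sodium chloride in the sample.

0.4815 g

n(AgNO3) = 0.02599 × 0.3170 = 8.239 × 10^-3 mol
Let x = n(NaCl), y = n(NaNO3).
Titrant: 1x = 8.239 × 10^-3;  mass: 58.44x + 84.99y = 0.8464
Solving, x = 8.239 × 10^-3 mol, y = 4.294 × 10^-3 mol
mass of NaCl = 8.239 × 10^-3 × 58.44 = 0.4815 g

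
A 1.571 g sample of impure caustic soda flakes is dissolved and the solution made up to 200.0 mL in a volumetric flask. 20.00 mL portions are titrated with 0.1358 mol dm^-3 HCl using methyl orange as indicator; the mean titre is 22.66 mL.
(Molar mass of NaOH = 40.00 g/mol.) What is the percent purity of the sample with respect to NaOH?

NaOH + HCl → NaCl + H2O
n(HCl) per titration = 0.02266 × 0.1358 = 3.077 × 10^-3 mol
n(NaOH) in each aliquot = 3.077 × 10^-3 mol (1:1 ratio)
n(NaOH) in the whole flask = 3.077 × 10^-3 × 200.0/20.00 = 0.03077 mol
mass of NaOH = 0.03077 × 40.00 = 1.231 g
% NaOH = 1.231 / 1.571 × 100 = 78.35 %

78.35 %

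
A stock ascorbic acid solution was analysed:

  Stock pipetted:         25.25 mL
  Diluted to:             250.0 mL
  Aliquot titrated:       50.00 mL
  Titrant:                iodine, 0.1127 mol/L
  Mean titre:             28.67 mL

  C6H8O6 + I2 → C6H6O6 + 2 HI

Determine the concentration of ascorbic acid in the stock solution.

n(I2) = 0.02867 × 0.1127 = 3.231 × 10^-3 mol
n(C6H8O6) in the aliquot = 3.231 × 10^-3 mol (1:1 ratio)
[C6H8O6]_dilute = 3.231 × 10^-3 / 0.05000 = 0.06462 mol/L
Dilution factor = 250.0 / 25.25 = 9.901
[C6H8O6]_stock = 0.06462 × 9.901 = 0.6398 mol/L

0.6398 mol/L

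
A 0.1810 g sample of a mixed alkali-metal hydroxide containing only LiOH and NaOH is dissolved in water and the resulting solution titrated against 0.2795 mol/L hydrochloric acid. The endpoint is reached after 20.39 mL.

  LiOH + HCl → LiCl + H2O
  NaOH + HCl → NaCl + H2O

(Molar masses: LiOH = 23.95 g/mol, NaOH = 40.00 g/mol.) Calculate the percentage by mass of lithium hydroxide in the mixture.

n(HCl) = 0.02039 × 0.2795 = 5.699 × 10^-3 mol
Let x = n(LiOH), y = n(NaOH).
Titrant: 1x + 1y = 5.699 × 10^-3;  mass: 23.95x + 40.00y = 0.1810
Solving, x = 2.926 × 10^-3 mol, y = 2.773 × 10^-3 mol
mass of LiOH = 2.926 × 10^-3 × 23.95 = 0.07007 g
% LiOH = 0.07007 / 0.1810 × 100 = 38.72 %

38.72 %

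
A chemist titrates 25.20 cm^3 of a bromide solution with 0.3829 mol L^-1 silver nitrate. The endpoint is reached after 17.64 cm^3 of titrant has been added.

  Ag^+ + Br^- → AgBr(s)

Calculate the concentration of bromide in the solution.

0.2680 mol/L

n(AgNO3) = 0.01764 L × 0.3829 mol/L = 6.754 × 10^-3 mol
n(Br-) = 6.754 × 10^-3 mol (1:1 mole ratio)
[Br-] = 6.754 × 10^-3 mol / 0.02520 L = 0.2680 mol/L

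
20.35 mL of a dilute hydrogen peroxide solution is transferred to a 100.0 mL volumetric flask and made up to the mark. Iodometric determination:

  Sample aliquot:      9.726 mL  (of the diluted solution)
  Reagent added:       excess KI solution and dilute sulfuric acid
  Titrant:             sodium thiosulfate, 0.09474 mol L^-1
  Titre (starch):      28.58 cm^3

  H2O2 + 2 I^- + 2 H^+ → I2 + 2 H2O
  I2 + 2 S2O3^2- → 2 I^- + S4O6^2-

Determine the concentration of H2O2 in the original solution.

0.6840 mol/L

n(S2O3^2-) = 0.02858 × 0.09474 = 2.708 × 10^-3 mol
n(I2) = n(S2O3^2-)/2 = 1.354 × 10^-3 mol
n(H2O2) in the aliquot = 1.354 × 10^-3 mol (1:1 ratio)
[H2O2]_dilute = 1.354 × 10^-3 / 0.009726 = 0.1392 mol/L
[H2O2]_original = 0.1392 × 100.0/20.35 = 0.6840 mol/L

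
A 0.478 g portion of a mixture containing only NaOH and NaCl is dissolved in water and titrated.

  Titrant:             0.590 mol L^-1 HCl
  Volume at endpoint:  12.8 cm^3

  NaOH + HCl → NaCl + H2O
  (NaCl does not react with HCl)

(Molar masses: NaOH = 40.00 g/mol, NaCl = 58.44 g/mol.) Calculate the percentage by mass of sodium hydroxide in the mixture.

n(HCl) = 0.0128 × 0.590 = 7.55 × 10^-3 mol
Let x = n(NaOH), y = n(NaCl).
Titrant: 1x = 7.55 × 10^-3;  mass: 40.00x + 58.44y = 0.478
Solving, x = 7.55 × 10^-3 mol, y = 3.01 × 10^-3 mol
mass of NaOH = 7.55 × 10^-3 × 40.00 = 0.302 g
% NaOH = 0.302 / 0.478 × 100 = 63.2 %

63.2 %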